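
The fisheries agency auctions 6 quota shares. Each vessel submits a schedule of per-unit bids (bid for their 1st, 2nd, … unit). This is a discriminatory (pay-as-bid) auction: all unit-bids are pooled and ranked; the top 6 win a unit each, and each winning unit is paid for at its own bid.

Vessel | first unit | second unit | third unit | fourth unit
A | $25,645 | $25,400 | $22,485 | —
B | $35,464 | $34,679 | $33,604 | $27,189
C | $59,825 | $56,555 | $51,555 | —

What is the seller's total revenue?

Total revenue: $271,682

All unit-bids, highest first — top 6: 59,825 (C-1), 56,555 (C-2), 51,555 (C-3), 35,464 (B-1), 34,679 (B-2), 33,604 (B-3)
Next rejected bid: $27,189 (not a price — pay-as-bid).
Each winning unit pays its own bid.
Revenue = 59,825 + 56,555 + 51,555 + 35,464 + 34,679 + 33,604 = $271,682.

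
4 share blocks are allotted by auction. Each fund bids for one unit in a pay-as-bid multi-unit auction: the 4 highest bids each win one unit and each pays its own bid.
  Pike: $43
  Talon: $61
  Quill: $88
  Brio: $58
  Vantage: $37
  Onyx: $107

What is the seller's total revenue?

Total revenue: $314

Bids ranked high→low: 107 (Onyx), 88 (Quill), 61 (Talon), 58 (Brio), 43 (Pike), 37 (Vantage)
Winners (4 units): Onyx, Quill, Talon, Brio.
Total revenue = 107 + 88 + 61 + 58 = $314.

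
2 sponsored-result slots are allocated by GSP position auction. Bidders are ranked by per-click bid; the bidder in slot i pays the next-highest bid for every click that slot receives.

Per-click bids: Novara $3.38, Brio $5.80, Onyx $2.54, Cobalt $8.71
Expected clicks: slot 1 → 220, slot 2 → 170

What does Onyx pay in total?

Ranked by bid: $8.71 (Cobalt) > $5.80 (Brio) > $3.38 (Novara) > …
Onyx ranks below slot 2 → no slot, pays nothing.

Onyx pays $0.00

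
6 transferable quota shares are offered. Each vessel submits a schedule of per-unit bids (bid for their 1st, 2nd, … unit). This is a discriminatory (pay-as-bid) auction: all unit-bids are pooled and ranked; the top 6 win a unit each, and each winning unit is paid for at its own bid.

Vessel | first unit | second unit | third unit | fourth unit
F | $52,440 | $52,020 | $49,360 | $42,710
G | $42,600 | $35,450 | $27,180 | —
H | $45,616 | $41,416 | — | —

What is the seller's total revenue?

Pooled unit-bids ranked (top 6): 52,440 (F-1), 52,020 (F-2), 49,360 (F-3), 45,616 (H-1), 42,710 (F-4), 42,600 (G-1)
Next rejected bid: $41,416 (not a price — pay-as-bid).
Each winning unit pays its own bid.
Revenue = 52,440 + 52,020 + 49,360 + 45,616 + 42,710 + 42,600 = $284,746.

Total revenue: $284,746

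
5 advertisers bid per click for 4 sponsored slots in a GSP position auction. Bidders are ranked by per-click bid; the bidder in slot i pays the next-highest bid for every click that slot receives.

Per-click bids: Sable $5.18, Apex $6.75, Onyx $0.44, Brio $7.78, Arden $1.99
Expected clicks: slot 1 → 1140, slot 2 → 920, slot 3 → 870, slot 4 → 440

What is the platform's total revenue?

Total revenue: $14385.50

Sorting advertisers: $7.78 (Brio) > $6.75 (Apex) > $5.18 (Sable) > $1.99 (Arden) > $0.44 (Onyx)
Slot 1: Brio pays $6.75 × 1140 = $7695.00
Slot 2: Apex pays $5.18 × 920 = $4765.60
Slot 3: Sable pays $1.99 × 870 = $1731.30
Slot 4: Arden pays $0.44 × 440 = $193.60
Total = $14385.50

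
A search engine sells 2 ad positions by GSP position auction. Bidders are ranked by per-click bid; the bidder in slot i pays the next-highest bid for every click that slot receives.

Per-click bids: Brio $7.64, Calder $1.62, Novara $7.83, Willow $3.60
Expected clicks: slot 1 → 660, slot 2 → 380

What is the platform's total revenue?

Sorting advertisers: $7.83 (Novara) > $7.64 (Brio) > $3.60 (Willow) > …
Slot 1: Novara pays $7.64 × 660 = $5042.40
Slot 2: Brio pays $3.60 × 380 = $1368.00
Total = $6410.40

Total revenue: $6410.40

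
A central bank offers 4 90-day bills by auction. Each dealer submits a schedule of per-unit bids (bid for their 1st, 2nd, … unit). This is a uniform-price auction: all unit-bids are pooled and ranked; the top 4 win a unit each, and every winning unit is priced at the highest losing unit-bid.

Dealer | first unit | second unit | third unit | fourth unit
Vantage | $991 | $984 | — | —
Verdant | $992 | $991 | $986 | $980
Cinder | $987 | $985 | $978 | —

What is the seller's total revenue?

Total revenue: $3,944

Pooled unit-bids ranked (top 4): 992 (Verdant-1), 991 (Vantage-1), 991 (Verdant-2), 987 (Cinder-1)
First bid not allocated: $986.
Allocation: Cinder 1, Vantage 1, Verdant 2. Every unit priced at $986.
Revenue = 4 × 986 = $3,944.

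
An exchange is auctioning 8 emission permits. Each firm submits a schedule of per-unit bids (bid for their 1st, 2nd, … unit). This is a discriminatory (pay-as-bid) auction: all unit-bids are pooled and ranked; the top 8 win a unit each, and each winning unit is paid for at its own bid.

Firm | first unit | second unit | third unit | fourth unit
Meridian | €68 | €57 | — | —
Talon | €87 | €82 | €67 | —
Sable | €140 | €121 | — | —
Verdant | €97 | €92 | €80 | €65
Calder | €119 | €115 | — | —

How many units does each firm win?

All unit-bids, highest first — top 8: 140 (Sable-1), 121 (Sable-2), 119 (Calder-1), 115 (Calder-2), 97 (Verdant-1), 92 (Verdant-2), 87 (Talon-1), 82 (Talon-2)
Next rejected bid: €80 (not a price — pay-as-bid).
Allocation: Calder 2, Sable 2, Talon 2, Verdant 2.

Calder 2, Sable 2, Talon 2, Verdant 2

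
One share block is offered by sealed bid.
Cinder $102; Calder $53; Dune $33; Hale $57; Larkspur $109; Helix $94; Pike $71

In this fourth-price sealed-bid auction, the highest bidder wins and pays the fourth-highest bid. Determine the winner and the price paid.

Fourth-price sealed-bid auction: the highest bidder wins and pays the fourth-highest bid.
Sorting bids: 109 (Larkspur) > 102 (Cinder) > 94 (Helix) > 71 (Pike) > 57 (Hale) > 53 (Calder) > …
Larkspur wins; payment is bid #4 in the ranking = $71.

Larkspur pays $71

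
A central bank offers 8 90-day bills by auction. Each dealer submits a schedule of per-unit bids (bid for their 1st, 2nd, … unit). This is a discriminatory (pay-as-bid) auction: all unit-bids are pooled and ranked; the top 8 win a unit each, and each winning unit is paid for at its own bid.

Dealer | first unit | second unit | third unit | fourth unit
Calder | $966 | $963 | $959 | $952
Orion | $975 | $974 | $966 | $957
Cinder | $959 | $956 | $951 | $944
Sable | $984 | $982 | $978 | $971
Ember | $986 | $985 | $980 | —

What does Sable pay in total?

Sable pays $2,944

All unit-bids, highest first — top 8: 986 (Ember-1), 985 (Ember-2), 984 (Sable-1), 982 (Sable-2), 980 (Ember-3), 978 (Sable-3), 975 (Orion-1), 974 (Orion-2)
Next rejected bid: $971 (not a price — pay-as-bid).
Sable's winning unit-bids: 984 + 982 + 978 = $2,944.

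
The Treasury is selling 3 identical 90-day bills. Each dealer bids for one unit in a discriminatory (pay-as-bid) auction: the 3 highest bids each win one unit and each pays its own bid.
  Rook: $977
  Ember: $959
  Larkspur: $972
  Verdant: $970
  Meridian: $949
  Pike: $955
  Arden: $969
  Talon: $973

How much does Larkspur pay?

Sorting: 977 (Rook), 973 (Talon), 972 (Larkspur), 970 (Verdant), 969 (Arden), …
The 3 highest are Rook, Talon, Larkspur.
Larkspur wins → own bid $972.

Larkspur pays $972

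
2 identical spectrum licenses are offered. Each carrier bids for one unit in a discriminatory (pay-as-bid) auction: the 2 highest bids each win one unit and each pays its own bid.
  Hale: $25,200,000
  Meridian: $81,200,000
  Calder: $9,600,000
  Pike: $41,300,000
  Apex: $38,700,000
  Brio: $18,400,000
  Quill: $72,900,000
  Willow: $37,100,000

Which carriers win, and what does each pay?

Ordering the bids: 81,200,000 (Meridian), 72,900,000 (Quill), 41,300,000 (Pike), 38,700,000 (Apex), …
Top 2: Meridian, Quill.
Each winner pays its own bid: Meridian $81,200,000, Quill $72,900,000.

Meridian $81,200,000, Quill $72,900,000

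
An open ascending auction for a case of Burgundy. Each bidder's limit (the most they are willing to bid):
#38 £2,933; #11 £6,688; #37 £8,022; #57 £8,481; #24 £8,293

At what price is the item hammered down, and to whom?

Sorting limits: 8,481 (#57) > 8,293 (#24) > 8,022 (#37) > 6,688 (#11) > 2,933 (#38)
#24 is the last rival to drop out, at £8,293; #57 remains and wins at that price.

#57 wins at £8,293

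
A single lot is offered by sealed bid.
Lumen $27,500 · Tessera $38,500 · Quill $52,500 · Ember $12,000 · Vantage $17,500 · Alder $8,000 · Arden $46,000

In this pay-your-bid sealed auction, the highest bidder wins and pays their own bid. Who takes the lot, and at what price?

Pay-your-bid sealed auction: the highest bidder wins and pays their own bid.
Bids ranked: 52,500 (Quill) > 46,000 (Arden) > 38,500 (Tessera) > 27,500 (Lumen) > 17,500 (Vantage) > 12,000 (Ember) > …
Quill has the highest bid and pays exactly that: $52,500.

Quill pays $52,500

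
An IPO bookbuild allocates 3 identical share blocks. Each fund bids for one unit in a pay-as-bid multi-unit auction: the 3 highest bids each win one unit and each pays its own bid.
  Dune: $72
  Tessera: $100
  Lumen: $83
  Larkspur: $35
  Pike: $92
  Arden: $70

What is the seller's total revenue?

Bids ranked high→low: 100 (Tessera), 92 (Pike), 83 (Lumen), 72 (Dune), 70 (Arden), …
Winners (3 units): Tessera, Pike, Lumen.
Total revenue = 100 + 92 + 83 = $275.

Total revenue: $275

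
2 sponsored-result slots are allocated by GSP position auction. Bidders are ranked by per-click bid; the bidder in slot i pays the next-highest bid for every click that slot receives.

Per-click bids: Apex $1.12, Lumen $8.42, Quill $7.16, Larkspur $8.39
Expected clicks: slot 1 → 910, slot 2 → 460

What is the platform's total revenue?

Total revenue: $10928.50

Sorting advertisers: $8.42 (Lumen) > $8.39 (Larkspur) > $7.16 (Quill) > …
Slot 1: Lumen pays $8.39 × 910 = $7634.90
Slot 2: Larkspur pays $7.16 × 460 = $3293.60
Total = $10928.50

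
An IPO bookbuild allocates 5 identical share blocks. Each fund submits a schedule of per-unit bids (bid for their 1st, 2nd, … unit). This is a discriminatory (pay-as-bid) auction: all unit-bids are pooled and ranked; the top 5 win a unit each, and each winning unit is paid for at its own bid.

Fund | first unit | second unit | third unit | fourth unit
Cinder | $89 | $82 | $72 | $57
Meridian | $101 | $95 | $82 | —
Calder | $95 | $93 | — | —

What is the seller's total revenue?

Merging the schedules and taking the best 5: 101 (Meridian-1), 95 (Meridian-2), 95 (Calder-1), 93 (Calder-2), 89 (Cinder-1)
Next rejected bid: $82 (not a price — pay-as-bid).
Each winning unit pays its own bid.
Revenue = 101 + 95 + 95 + 93 + 89 = $473.

Total revenue: $473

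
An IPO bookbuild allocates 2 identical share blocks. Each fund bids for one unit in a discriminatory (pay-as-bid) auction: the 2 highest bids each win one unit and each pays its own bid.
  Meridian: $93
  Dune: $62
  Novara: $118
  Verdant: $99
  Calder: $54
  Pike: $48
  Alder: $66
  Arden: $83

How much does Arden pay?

Ordering the bids: 118 (Novara), 99 (Verdant), 93 (Meridian), 83 (Arden), …
Top 2: Novara, Verdant.
Arden does not win → $0.

Arden pays $0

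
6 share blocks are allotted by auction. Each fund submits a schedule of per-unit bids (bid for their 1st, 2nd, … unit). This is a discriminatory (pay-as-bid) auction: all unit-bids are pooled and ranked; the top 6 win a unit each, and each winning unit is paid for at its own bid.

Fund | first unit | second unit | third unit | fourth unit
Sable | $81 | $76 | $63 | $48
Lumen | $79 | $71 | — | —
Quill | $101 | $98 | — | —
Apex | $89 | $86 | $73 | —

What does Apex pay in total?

Pooled unit-bids ranked (top 6): 101 (Quill-1), 98 (Quill-2), 89 (Apex-1), 86 (Apex-2), 81 (Sable-1), 79 (Lumen-1)
Next rejected bid: $76 (not a price — pay-as-bid).
Apex's winning unit-bids: 89 + 86 = $175.

Apex pays $175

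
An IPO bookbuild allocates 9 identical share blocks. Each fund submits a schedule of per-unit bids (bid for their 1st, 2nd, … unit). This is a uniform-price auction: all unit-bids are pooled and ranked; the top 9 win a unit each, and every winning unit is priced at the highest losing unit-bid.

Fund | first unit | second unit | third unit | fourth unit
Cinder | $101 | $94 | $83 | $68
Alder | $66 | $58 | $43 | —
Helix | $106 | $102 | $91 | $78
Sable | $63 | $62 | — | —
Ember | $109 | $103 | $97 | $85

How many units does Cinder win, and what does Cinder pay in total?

Cinder: 2 units, pays $166

Pooled unit-bids ranked (top 9): 109 (Ember-1), 106 (Helix-1), 103 (Ember-2), 102 (Helix-2), 101 (Cinder-1), 97 (Ember-3), 94 (Cinder-2), 91 (Helix-3), 85 (Ember-4)
Highest rejected unit-bid = $83.
Cinder wins 2 unit(s) at $83 each.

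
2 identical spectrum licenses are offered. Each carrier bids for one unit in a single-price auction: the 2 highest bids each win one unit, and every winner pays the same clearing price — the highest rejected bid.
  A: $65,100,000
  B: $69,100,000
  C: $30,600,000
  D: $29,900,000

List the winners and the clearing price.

Ordering the bids: 69,100,000 (B), 65,100,000 (A), 30,600,000 (C), 29,900,000 (D)
The 2 highest are B, A.
Clearing price = highest rejected bid = $30,600,000.

B, A; each pays $30,600,000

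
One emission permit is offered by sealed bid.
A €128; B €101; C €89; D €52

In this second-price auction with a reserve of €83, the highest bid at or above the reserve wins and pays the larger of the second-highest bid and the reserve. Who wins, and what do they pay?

A pays €101

Bids in order: 128 (A) > 101 (B) > 89 (C) > 52 (D)
A has the top bid at or above the reserve (€128).
Second-highest bid €101 exceeds the reserve €83 → payment €101.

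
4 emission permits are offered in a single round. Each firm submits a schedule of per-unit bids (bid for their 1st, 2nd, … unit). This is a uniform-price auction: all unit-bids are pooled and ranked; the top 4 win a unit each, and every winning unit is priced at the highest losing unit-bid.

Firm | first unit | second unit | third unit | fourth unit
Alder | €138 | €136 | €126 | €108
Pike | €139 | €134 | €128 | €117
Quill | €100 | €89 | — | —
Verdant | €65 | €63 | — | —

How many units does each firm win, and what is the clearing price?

Merging the schedules and taking the best 4: 139 (Pike-1), 138 (Alder-1), 136 (Alder-2), 134 (Pike-2)
Highest rejected unit-bid = €128.
Allocation: Alder 2, Pike 2.

Alder 2, Pike 2; clearing price €128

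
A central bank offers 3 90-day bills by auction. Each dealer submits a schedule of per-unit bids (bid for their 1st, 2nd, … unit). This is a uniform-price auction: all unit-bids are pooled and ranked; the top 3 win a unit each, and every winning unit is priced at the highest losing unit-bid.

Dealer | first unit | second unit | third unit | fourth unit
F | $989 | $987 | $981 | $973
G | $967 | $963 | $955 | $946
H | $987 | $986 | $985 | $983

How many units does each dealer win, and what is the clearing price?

F 2, H 1; clearing price $986

Pooled unit-bids ranked (top 3): 989 (F-1), 987 (F-2), 987 (H-1)
Highest rejected unit-bid = $986.
Allocation: F 2, H 1.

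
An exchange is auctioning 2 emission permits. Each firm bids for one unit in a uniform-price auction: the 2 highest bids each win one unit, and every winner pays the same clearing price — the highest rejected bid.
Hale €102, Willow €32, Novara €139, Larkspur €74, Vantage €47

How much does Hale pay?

Bids ranked high→low: 139 (Novara), 102 (Hale), 74 (Larkspur), 47 (Vantage), …
Winners (2 units): Novara, Hale.
Clearing price = highest rejected bid = €74.
Hale wins → pays €74.

Hale pays €74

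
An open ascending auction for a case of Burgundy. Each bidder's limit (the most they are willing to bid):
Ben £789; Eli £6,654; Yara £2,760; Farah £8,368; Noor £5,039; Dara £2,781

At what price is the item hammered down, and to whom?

Farah wins at £6,654

Limits ranked: 8,368 (Farah) > 6,654 (Eli) > 5,039 (Noor) > 2,781 (Dara) > 2,760 (Yara) > 789 (Ben)
Once the price passes £6,654, only Farah is left; the hammer falls at Eli's limit of £6,654.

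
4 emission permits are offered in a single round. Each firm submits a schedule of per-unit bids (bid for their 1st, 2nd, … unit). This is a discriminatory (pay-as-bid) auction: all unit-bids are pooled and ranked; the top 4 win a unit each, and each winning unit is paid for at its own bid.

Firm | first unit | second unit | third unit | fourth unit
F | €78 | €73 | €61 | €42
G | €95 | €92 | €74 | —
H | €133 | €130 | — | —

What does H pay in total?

H pays €263

Merging the schedules and taking the best 4: 133 (H-1), 130 (H-2), 95 (G-1), 92 (G-2)
Next rejected bid: €78 (not a price — pay-as-bid).
H's winning unit-bids: 133 + 130 = €263.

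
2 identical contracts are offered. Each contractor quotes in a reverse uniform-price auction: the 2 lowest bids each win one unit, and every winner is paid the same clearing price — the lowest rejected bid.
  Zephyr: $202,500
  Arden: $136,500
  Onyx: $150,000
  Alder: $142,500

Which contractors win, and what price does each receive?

Arden, Alder; each is paid $150,000

Sorting: 136,500 (Arden), 142,500 (Alder), 150,000 (Onyx), 202,500 (Zephyr)
The 2 lowest are Arden, Alder.
Lowest unsuccessful bid: $150,000 → clearing price.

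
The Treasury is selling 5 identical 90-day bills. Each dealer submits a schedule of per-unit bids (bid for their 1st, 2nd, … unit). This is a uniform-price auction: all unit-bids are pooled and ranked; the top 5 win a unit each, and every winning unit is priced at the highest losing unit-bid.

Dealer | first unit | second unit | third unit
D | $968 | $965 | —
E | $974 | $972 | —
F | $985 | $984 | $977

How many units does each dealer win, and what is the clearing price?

E 2, F 3; clearing price $968

Merging the schedules and taking the best 5: 985 (F-1), 984 (F-2), 977 (F-3), 974 (E-1), 972 (E-2)
First bid not allocated: $968.
Allocation: E 2, F 3.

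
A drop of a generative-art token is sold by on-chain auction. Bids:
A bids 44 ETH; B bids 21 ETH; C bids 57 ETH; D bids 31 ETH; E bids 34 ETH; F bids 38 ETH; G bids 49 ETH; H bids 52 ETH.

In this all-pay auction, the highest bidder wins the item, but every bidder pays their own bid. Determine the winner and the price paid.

C pays 57 ETH

Bids ranked: 57 (C) > 52 (H) > 49 (G) > 44 (A) > 38 (F) > 34 (E) > …
C is highest and takes the item; every bidder forfeits their bid.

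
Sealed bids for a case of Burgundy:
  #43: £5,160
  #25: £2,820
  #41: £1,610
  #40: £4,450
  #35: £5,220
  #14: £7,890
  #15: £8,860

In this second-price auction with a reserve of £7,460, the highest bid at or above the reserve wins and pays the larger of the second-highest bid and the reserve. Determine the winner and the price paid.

Rule: the highest bid at or above the reserve wins and pays the larger of the second-highest bid and the reserve.
Sorting bids: 8,860 (#15) > 7,890 (#14) > 5,220 (#35) > 5,160 (#43) > 4,450 (#40) > 2,820 (#25) > …
Highest eligible bid: #15 at £8,860.
max(second-highest £7,890, reserve £7,460) = £7,890; the reserve does not bind.

#15 pays £7,890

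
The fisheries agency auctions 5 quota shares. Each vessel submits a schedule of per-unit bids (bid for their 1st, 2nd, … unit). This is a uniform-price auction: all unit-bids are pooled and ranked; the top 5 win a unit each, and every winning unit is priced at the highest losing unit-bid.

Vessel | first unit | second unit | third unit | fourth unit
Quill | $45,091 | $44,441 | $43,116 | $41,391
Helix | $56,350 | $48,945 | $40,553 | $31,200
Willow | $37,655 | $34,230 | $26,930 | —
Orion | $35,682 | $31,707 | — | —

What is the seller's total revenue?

Total revenue: $206,955

All unit-bids, highest first — top 5: 56,350 (Helix-1), 48,945 (Helix-2), 45,091 (Quill-1), 44,441 (Quill-2), 43,116 (Quill-3)
Highest rejected unit-bid = $41,391.
Allocation: Helix 2, Quill 3. Every unit priced at $41,391.
Revenue = 5 × 41,391 = $206,955.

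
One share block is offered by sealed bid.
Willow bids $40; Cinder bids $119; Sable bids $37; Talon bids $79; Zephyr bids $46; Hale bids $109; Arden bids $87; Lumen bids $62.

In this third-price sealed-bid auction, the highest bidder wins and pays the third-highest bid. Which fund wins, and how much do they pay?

Cinder pays $87

Rule: the highest bidder wins and pays the third-highest bid.
Bids in order: 119 (Cinder) > 109 (Hale) > 87 (Arden) > 79 (Talon) > 62 (Lumen) > 46 (Zephyr) > …
Cinder wins; payment is bid #3 in the ranking = $87.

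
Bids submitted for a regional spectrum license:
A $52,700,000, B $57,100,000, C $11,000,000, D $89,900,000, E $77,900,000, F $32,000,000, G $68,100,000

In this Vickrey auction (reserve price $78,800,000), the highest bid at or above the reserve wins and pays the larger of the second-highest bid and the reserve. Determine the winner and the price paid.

D pays $78,800,000

Rule: the highest bid at or above the reserve wins and pays the larger of the second-highest bid and the reserve.
Bids ranked: 89,900,000 (D) > 77,900,000 (E) > 68,100,000 (G) > 57,100,000 (B) > 52,700,000 (A) > 32,000,000 (F) > …
D has the top bid at or above the reserve ($89,900,000).
Second-highest bid $77,900,000 is below the reserve $78,800,000, so the reserve binds → payment $78,800,000.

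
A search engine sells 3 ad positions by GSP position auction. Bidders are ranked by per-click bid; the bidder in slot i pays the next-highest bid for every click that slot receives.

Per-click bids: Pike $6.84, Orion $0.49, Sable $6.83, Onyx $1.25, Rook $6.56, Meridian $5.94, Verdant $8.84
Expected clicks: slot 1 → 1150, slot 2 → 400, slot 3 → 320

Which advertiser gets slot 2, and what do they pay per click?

Pike; $6.83 per click

Per-click bids in order: $8.84 (Verdant) > $6.84 (Pike) > $6.83 (Sable) > $6.56 (Rook) > …
Slot 2 goes to the second-ranked bidder, Pike, who pays the next bid down: $6.83/click.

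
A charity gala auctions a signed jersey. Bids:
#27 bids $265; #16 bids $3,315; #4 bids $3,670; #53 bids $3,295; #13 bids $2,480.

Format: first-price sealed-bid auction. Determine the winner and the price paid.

Bids in order: 3,670 (#4) > 3,315 (#16) > 3,295 (#53) > 2,480 (#13) > 265 (#27)
#4 is highest → pays own bid, $3,670.

#4 pays $3,670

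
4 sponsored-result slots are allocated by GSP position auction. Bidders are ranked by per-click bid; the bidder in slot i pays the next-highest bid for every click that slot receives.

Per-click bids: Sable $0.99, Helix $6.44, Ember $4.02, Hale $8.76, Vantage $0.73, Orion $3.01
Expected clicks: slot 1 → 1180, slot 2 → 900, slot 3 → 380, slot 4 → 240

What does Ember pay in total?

Sorting advertisers: $8.76 (Hale) > $6.44 (Helix) > $4.02 (Ember) > $3.01 (Orion) > $0.99 (Sable) > …
Ember holds slot 3 → pays next bid $3.01 × 380 clicks = $1143.80.

Ember pays $1143.80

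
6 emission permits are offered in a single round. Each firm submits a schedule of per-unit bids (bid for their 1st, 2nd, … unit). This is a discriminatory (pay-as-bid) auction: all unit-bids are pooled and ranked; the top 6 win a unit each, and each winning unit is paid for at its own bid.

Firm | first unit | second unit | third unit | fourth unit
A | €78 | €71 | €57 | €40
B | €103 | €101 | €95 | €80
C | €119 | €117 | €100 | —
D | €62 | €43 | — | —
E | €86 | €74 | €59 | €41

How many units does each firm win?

Pooled unit-bids ranked (top 6): 119 (C-1), 117 (C-2), 103 (B-1), 101 (B-2), 100 (C-3), 95 (B-3)
Next rejected bid: €86 (not a price — pay-as-bid).
Allocation: B 3, C 3.

B 3, C 3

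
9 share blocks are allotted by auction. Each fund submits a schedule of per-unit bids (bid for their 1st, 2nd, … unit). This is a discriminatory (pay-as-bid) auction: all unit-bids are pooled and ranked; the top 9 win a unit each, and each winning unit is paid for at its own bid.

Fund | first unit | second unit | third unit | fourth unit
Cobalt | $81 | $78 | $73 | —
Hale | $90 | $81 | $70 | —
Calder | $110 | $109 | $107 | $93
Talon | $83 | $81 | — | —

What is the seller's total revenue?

All unit-bids, highest first — top 9: 110 (Calder-1), 109 (Calder-2), 107 (Calder-3), 93 (Calder-4), 90 (Hale-1), 83 (Talon-1), 81 (Cobalt-1), 81 (Hale-2), 81 (Talon-2)
Next rejected bid: $78 (not a price — pay-as-bid).
Each winning unit pays its own bid.
Revenue = 110 + 109 + 107 + 93 + 90 + 83 + 81 + 81 + 81 = $835.

Total revenue: $835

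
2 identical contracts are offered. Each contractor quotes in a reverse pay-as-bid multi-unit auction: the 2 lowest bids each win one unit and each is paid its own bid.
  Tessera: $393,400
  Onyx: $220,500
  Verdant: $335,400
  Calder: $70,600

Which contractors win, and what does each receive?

Calder $70,600, Onyx $220,500

Ordering the bids: 70,600 (Calder), 220,500 (Onyx), 335,400 (Verdant), 393,400 (Tessera)
Winners (2 units): Calder, Onyx.
Each winner is paid its own bid: Calder $70,600, Onyx $220,500.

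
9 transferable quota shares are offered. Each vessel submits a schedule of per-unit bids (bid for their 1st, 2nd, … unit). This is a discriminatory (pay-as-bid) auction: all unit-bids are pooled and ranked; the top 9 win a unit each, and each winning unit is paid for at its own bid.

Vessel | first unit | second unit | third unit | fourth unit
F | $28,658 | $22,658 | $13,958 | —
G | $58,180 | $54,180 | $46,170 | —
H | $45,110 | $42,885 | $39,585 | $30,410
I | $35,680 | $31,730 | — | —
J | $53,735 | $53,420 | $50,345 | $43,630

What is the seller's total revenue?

Merging the schedules and taking the best 9: 58,180 (G-1), 54,180 (G-2), 53,735 (J-1), 53,420 (J-2), 50,345 (J-3), 46,170 (G-3), 45,110 (H-1), 43,630 (J-4), 42,885 (H-2)
Next rejected bid: $39,585 (not a price — pay-as-bid).
Each winning unit pays its own bid.
Revenue = 58,180 + 54,180 + 53,735 + 53,420 + 50,345 + 46,170 + 45,110 + 43,630 + 42,885 = $447,655.

Total revenue: $447,655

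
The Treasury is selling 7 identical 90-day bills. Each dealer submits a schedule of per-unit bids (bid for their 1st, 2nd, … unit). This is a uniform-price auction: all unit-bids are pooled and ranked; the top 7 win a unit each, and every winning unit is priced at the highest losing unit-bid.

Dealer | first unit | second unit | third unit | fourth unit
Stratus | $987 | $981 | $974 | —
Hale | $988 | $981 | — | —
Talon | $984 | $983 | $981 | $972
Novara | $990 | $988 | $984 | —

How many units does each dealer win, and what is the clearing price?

Hale 1, Novara 3, Stratus 1, Talon 2; clearing price $981

Merging the schedules and taking the best 7: 990 (Novara-1), 988 (Hale-1), 988 (Novara-2), 987 (Stratus-1), 984 (Talon-1), 984 (Novara-3), 983 (Talon-2)
The (k+1)-th unit-bid is $981.
Allocation: Hale 1, Novara 3, Stratus 1, Talon 2.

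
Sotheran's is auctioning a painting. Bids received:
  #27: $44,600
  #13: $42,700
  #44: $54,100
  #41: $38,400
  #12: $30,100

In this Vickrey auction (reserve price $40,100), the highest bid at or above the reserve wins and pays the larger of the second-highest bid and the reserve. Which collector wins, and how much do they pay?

#44 pays $44,600

Rule: the highest bid at or above the reserve wins and pays the larger of the second-highest bid and the reserve.
Sorting bids: 54,100 (#44) > 44,600 (#27) > 42,700 (#13) > 38,400 (#41) > 30,100 (#12)
#44 has the top bid at or above the reserve ($54,100).
Second-highest bid $44,600 exceeds the reserve $40,100 → payment $44,600.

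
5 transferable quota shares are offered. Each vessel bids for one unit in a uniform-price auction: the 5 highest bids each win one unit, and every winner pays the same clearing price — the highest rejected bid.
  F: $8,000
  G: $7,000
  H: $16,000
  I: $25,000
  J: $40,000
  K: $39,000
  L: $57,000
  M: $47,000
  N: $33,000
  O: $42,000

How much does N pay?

N pays $0

Ordering the bids: 57,000 (L), 47,000 (M), 42,000 (O), 40,000 (J), 39,000 (K), 33,000 (N), 25,000 (I), …
Winners (5 units): L, M, O, J, K.
First losing bid is N's $33,000, which sets the uniform price.
N does not win → pays $0.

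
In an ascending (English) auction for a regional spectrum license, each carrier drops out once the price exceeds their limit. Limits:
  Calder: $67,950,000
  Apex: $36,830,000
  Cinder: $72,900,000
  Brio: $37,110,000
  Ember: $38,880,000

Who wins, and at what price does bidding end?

Limits ranked: 72,900,000 (Cinder) > 67,950,000 (Calder) > 38,880,000 (Ember) > 37,110,000 (Brio) > 36,830,000 (Apex)
Calder is the last rival to drop out, at $67,950,000; Cinder remains and wins at that price.

Cinder wins at $67,950,000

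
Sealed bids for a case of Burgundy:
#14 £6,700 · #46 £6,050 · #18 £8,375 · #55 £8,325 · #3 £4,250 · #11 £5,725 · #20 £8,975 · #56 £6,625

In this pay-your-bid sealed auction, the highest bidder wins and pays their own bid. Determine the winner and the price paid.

#20 pays £8,975

Rule: the highest bidder wins and pays their own bid.
Bids ranked: 8,975 (#20) > 8,375 (#18) > 8,325 (#55) > 6,700 (#14) > 6,625 (#56) > 6,050 (#46) > …
First-price: #20 pays what they bid, £8,975.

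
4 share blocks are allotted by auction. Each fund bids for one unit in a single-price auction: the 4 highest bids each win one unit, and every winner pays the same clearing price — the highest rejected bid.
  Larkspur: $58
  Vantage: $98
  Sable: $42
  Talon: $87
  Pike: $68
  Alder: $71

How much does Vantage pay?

Ordering the bids: 98 (Vantage), 87 (Talon), 71 (Alder), 68 (Pike), 58 (Larkspur), 42 (Sable)
Winners (4 units): Vantage, Talon, Alder, Pike.
Clearing price = highest rejected bid = $58.
Vantage wins → pays $58.

Vantage pays $58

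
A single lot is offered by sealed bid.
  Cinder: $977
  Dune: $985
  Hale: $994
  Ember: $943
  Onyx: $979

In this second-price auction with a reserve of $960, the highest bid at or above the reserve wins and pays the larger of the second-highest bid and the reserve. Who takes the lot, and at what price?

Hale pays $985

Second-price auction with a reserve of $960: the highest bid at or above the reserve wins and pays the larger of the second-highest bid and the reserve.
Sorting bids: 994 (Hale) > 985 (Dune) > 979 (Onyx) > 977 (Cinder) > 943 (Ember)
Hale has the top bid at or above the reserve ($994).
Second-highest bid $985 exceeds the reserve $960 → payment $985.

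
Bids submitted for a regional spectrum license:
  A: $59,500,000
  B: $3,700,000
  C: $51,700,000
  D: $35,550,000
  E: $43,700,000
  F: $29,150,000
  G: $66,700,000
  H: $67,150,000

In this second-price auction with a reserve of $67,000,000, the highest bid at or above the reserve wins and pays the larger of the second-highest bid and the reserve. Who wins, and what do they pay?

Second-price auction with a reserve of $67,000,000: the highest bid at or above the reserve wins and pays the larger of the second-highest bid and the reserve.
Bids in order: 67,150,000 (H) > 66,700,000 (G) > 59,500,000 (A) > 51,700,000 (C) > 43,700,000 (E) > 35,550,000 (D) > …
H has the top bid at or above the reserve ($67,150,000).
max(second-highest $66,700,000, reserve $67,000,000) = $67,000,000.

H pays $67,000,000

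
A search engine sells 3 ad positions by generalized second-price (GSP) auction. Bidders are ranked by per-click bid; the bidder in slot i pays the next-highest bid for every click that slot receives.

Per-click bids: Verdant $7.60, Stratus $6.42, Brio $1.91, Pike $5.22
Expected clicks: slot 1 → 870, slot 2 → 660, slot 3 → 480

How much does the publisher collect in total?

Sorting advertisers: $7.60 (Verdant) > $6.42 (Stratus) > $5.22 (Pike) > $1.91 (Brio)
Slot 1: Verdant pays $6.42 × 870 = $5585.40
Slot 2: Stratus pays $5.22 × 660 = $3445.20
Slot 3: Pike pays $1.91 × 480 = $916.80
Total = $9947.40

Total revenue: $9947.40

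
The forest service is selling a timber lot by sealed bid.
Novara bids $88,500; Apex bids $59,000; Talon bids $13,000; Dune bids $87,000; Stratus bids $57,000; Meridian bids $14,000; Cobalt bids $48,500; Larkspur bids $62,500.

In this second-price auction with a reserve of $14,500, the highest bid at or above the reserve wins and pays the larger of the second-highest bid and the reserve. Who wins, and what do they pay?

Novara pays $87,000

Bids in order: 88,500 (Novara) > 87,000 (Dune) > 62,500 (Larkspur) > 59,000 (Apex) > 57,000 (Stratus) > 48,500 (Cobalt) > …
Highest eligible bid: Novara at $88,500.
Second-highest bid $87,000 exceeds the reserve $14,500 → payment $87,000.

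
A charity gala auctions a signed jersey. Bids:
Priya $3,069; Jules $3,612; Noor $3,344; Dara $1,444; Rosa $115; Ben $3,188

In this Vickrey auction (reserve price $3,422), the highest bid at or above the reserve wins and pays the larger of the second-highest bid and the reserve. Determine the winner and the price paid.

Bids ranked: 3,612 (Jules) > 3,344 (Noor) > 3,188 (Ben) > 3,069 (Priya) > 1,444 (Dara) > 115 (Rosa)
Jules has the top bid at or above the reserve ($3,612).
max(second-highest $3,344, reserve $3,422) = $3,422.

Jules pays $3,422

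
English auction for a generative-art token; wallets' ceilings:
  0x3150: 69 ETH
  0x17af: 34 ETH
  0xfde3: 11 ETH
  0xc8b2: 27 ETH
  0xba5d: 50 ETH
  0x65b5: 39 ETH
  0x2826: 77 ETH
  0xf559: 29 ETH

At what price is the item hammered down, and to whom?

0x2826 wins at 69 ETH

Rule: the price rises until one bidder remains; the winner pays the price at which the last rival dropped out.
Limits ranked: 77 (0x2826) > 69 (0x3150) > 50 (0xba5d) > 39 (0x65b5) > 34 (0x17af) > 29 (0xf559) > …
0x3150 is the last rival to drop out, at 69 ETH; 0x2826 remains and wins at that price.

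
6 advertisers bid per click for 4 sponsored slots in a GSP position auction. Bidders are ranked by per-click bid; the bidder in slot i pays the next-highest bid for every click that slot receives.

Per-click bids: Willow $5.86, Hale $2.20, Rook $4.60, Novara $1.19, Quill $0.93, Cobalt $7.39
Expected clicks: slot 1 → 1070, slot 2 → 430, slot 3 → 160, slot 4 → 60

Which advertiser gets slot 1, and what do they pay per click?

Cobalt; $5.86 per click

Sorting advertisers: $7.39 (Cobalt) > $5.86 (Willow) > $4.60 (Rook) > $2.20 (Hale) > $1.19 (Novara) > …
Slot 1 goes to the first-ranked bidder, Cobalt, who pays the next bid down: $5.86/click.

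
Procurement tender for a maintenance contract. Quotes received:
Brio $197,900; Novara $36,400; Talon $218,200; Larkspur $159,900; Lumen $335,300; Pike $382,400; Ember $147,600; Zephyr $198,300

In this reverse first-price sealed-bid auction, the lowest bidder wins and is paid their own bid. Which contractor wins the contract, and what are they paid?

Rule: the lowest bidder wins and is paid their own bid.
Sorting bids: 36,400 (Novara) < 147,600 (Ember) < 159,900 (Larkspur) < 197,900 (Brio) < 198,300 (Zephyr) < 218,200 (Talon) < …
First-price: Novara is paid what they bid, $36,400.

Novara is paid $36,400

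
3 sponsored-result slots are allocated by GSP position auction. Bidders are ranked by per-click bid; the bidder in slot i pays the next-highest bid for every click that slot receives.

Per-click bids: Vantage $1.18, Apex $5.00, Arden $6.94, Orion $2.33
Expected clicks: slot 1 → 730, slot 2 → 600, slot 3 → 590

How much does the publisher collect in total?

Sorting advertisers: $6.94 (Arden) > $5.00 (Apex) > $2.33 (Orion) > $1.18 (Vantage)
Slot 1: Arden pays $5.00 × 730 = $3650.00
Slot 2: Apex pays $2.33 × 600 = $1398.00
Slot 3: Orion pays $1.18 × 590 = $696.20
Total = $5744.20

Total revenue: $5744.20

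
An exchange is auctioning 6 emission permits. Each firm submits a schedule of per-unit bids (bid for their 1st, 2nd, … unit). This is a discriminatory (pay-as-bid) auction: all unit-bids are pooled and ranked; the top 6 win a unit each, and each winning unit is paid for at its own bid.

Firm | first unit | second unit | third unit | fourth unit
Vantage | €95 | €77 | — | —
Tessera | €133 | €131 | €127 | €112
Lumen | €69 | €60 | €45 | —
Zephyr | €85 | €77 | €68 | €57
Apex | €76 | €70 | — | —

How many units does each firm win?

Tessera 4, Vantage 1, Zephyr 1

Pooled unit-bids ranked (top 6): 133 (Tessera-1), 131 (Tessera-2), 127 (Tessera-3), 112 (Tessera-4), 95 (Vantage-1), 85 (Zephyr-1)
Next rejected bid: €77 (not a price — pay-as-bid).
Allocation: Tessera 4, Vantage 1, Zephyr 1.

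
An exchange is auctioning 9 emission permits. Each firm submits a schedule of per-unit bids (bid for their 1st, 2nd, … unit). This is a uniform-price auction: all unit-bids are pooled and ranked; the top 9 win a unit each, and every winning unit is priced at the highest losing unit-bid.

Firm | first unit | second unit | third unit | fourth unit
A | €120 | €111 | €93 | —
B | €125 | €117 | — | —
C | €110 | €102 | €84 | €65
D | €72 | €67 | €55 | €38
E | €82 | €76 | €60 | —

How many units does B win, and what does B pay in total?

Pooled unit-bids ranked (top 9): 125 (B-1), 120 (A-1), 117 (B-2), 111 (A-2), 110 (C-1), 102 (C-2), 93 (A-3), 84 (C-3), 82 (E-1)
Highest rejected unit-bid = €76.
B wins 2 unit(s) at €76 each.

B: 2 units, pays €152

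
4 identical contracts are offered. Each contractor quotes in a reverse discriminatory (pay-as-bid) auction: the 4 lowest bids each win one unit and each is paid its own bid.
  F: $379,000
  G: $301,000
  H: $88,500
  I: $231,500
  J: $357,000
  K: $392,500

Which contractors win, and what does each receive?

H $88,500, I $231,500, G $301,000, J $357,000

Bids ranked low→high: 88,500 (H), 231,500 (I), 301,000 (G), 357,000 (J), 379,000 (F), 392,500 (K)
Winners (4 units): H, I, G, J.
Each winner is paid its own bid: H $88,500, I $231,500, G $301,000, J $357,000.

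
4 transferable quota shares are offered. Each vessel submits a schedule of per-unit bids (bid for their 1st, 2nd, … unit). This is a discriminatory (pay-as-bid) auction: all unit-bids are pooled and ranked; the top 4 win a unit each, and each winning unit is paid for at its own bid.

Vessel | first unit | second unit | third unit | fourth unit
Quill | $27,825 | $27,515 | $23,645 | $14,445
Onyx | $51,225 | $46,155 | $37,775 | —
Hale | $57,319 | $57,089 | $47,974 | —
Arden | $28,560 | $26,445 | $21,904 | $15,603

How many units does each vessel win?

Hale 3, Onyx 1

Pooled unit-bids ranked (top 4): 57,319 (Hale-1), 57,089 (Hale-2), 51,225 (Onyx-1), 47,974 (Hale-3)
Next rejected bid: $46,155 (not a price — pay-as-bid).
Allocation: Hale 3, Onyx 1.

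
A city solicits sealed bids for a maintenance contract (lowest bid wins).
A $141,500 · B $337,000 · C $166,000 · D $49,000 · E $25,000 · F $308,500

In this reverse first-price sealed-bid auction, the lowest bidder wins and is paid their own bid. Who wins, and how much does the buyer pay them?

E is paid $25,000

Rule: the lowest bidder wins and is paid their own bid.
Bids ranked: 25,000 (E) < 49,000 (D) < 141,500 (A) < 166,000 (C) < 308,500 (F) < 337,000 (B)
First-price: E is paid what they bid, $25,000.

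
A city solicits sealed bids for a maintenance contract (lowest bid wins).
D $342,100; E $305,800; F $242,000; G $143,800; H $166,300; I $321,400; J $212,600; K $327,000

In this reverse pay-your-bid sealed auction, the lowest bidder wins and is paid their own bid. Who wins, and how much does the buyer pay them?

Bids in order: 143,800 (G) < 166,300 (H) < 212,600 (J) < 242,000 (F) < 305,800 (E) < 321,400 (I) < …
G is lowest → is paid own bid, $143,800.

G is paid $143,800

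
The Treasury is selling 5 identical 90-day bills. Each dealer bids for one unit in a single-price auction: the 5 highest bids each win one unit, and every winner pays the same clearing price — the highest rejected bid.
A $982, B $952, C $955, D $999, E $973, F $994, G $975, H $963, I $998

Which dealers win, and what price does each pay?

Bids ranked high→low: 999 (D), 998 (I), 994 (F), 982 (A), 975 (G), 973 (E), 963 (H), …
Top 5: D, I, F, A, G.
Clearing price = highest rejected bid = $973.

D, I, F, A, G; each pays $973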